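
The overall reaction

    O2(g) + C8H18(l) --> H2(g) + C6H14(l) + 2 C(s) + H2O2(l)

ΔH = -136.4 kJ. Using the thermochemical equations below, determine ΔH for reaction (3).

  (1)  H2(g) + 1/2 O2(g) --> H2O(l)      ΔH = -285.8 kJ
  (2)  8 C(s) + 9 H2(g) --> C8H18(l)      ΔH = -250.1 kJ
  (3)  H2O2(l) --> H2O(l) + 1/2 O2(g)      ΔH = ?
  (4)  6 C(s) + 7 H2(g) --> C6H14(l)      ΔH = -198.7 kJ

(1) as written: -285.8 kJ
(2) reversed: +250.1 kJ
(3) reversed: contributes −x
(4) as written: -198.7 kJ
-136.4 = (-285.8) + (+250.1) + (-198.7) − x
x = (-136.4 − (-234.4)) / (-1) = -98.0 kJ

ΔH = -98.0 kJ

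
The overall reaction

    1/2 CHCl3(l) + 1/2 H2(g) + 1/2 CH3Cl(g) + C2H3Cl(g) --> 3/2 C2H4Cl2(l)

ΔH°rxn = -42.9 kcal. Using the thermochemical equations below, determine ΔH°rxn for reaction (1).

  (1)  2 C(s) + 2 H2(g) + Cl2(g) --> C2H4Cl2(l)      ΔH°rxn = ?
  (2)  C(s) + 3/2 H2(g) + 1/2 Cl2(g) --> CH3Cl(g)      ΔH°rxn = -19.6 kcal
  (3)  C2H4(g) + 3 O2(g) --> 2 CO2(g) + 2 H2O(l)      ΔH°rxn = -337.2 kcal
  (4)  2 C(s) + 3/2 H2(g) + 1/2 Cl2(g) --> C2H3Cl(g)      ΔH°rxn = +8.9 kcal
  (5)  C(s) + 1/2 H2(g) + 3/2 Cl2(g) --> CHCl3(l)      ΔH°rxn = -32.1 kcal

ΔH°rxn = -39.9 kcal

(1) × 3/2 (×3/2 to match 3/2 C2H4Cl2(l) in the target): contributes 3/2·x
(2) reversed and × 1/2 (CH3Cl(g) must end up as a reactant; ×1/2 to match 1/2 CH3Cl(g) in the target): (-1/2)·(-19.6) = +9.8 kcal
(3): not needed (CO2(g) appears nowhere else).
(4) reversed (C2H3Cl(g) must end up as a reactant): -8.9 kcal
(5) reversed and × 1/2 (reverse to put CHCl3(l) on the reactant side; scale by 1/2 for the 1/2 CHCl3(l)): (-1/2)·(-32.1) = +16.05 kcal
-42.9 = (+9.8) + (-8.9) + (+16.05) + 3/2·x
x = (-42.9 − (+16.95)) / (3/2) = -39.9 kcal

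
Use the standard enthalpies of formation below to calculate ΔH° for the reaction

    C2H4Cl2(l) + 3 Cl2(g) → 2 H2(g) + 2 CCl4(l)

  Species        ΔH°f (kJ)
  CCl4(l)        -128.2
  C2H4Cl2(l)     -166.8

ΔH°rxn = Σ nΔHf°(products) − Σ nΔHf°(reactants).
Products: 2·(+0.0) + 2·(-128.2) = -256.4
Reactants: 1·(-166.8) + 3·(+0.0) = -166.8
ΔH° = (-256.4) − (-166.8) = -89.6 kJ

ΔH° = -89.6 kJ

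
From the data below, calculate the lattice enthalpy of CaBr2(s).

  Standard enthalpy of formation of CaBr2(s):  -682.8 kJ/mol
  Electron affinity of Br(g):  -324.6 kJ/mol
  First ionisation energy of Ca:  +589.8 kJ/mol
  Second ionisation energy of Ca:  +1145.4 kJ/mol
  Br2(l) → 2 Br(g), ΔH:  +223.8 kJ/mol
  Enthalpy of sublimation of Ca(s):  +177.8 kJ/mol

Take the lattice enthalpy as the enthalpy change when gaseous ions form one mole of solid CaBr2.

U = -2170.4 kJ/mol

ΔHf° = 1·ΔHsub + 1·(ΣIE) + 1·D(Br2) + 2·EA + U
-682.8 = 1·(+177.8) + 1·(+1735.2) + 1·(+223.8) + 2·(-324.6) + U
U = -682.8 − (+1487.6) = -2170.4 kJ/mol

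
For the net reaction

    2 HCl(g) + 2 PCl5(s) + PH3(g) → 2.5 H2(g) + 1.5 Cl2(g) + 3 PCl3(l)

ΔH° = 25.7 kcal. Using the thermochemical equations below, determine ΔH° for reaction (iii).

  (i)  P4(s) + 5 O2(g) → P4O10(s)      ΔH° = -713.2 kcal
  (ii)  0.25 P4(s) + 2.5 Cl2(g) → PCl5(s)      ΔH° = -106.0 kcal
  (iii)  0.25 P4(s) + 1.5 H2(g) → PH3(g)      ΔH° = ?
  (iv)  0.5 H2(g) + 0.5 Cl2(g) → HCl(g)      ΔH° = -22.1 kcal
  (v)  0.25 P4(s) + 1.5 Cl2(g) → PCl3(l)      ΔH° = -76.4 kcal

ΔH° = 1.3 kcal

(i): not needed.
(ii) reversed and × 2: (-2)·(-106.0) = +212.0 kcal
(iii) reversed: contributes −x
(iv) reversed and × 2: (-2)·(-22.1) = +44.2 kcal
(v) × 3: (3)·(-76.4) = -229.2 kcal
+25.7 = (+212.0) + (+44.2) + (-229.2) − x
x = (+25.7 − (+27.0)) / (-1) = 1.3 kcal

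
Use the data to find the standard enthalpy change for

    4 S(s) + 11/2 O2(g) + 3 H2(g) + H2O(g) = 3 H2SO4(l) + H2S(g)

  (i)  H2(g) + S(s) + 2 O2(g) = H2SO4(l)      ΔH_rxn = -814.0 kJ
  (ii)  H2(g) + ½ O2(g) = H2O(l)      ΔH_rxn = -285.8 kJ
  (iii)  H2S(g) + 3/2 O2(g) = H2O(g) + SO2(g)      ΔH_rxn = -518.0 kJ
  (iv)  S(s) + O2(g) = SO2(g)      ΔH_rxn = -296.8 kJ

ΔH_rxn = -2220.8 kJ

(i) × 3: (3)·(-814.0) = -2442.0 kJ
(ii): not needed.
(iii) reversed: +518.0 kJ
(iv) as written: -296.8 kJ
Combining the equations, ΔH_rxn = (3)·(-814.0) + (-1)·(-518.0) + (1)·(-296.8) = -2220.8 kJ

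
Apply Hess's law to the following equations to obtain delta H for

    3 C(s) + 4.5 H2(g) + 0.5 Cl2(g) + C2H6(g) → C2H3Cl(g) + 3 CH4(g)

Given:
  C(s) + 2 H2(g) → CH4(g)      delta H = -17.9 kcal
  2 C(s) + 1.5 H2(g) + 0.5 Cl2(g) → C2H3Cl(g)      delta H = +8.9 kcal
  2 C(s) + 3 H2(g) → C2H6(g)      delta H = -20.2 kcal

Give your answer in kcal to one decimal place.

equation 1 × 3: (3)·(-17.9) = -53.7 kcal
equation 2 as written: +8.9 kcal
equation 3 reversed: +20.2 kcal
delta H = (3)·(-17.9) + (1)·(+8.9) + (-1)·(-20.2) = -24.6 kcal

delta H = -24.6 kcal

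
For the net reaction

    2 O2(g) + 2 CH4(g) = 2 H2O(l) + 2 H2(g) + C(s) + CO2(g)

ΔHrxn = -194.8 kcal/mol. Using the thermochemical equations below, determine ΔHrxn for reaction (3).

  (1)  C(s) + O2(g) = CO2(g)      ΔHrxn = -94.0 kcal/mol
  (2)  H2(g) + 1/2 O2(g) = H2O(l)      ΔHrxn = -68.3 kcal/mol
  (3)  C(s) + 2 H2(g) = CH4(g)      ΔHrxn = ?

ΔHrxn = -17.9 kcal/mol

(1) as written: -94.0 kcal/mol
(2) × 2: (2)·(-68.3) = -136.6 kcal/mol
(3) reversed and × 2: contributes −2·x
-194.8 = (-94.0) + (-136.6) − 2·x
x = (-194.8 − (-230.6)) / (-2) = -17.9 kcal/mol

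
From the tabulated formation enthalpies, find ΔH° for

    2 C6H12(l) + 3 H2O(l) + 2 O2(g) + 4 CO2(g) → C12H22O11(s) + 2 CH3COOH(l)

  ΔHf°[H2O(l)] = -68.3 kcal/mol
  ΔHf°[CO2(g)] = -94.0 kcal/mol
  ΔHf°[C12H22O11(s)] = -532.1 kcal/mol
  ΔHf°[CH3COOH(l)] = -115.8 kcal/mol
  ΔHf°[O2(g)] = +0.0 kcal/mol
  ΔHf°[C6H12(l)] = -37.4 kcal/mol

ΔH°rxn = Σ nΔHf°(products) − Σ nΔHf°(reactants).
Products: 1·(-532.1) + 2·(-115.8) = -763.7
Reactants: 2·(-37.4) + 3·(-68.3) + 2·(+0.0) + 4·(-94.0) = -655.7
ΔH° = (-763.7) − (-655.7) = -108.0 kcal/mol

ΔH° = -108.0 kcal/mol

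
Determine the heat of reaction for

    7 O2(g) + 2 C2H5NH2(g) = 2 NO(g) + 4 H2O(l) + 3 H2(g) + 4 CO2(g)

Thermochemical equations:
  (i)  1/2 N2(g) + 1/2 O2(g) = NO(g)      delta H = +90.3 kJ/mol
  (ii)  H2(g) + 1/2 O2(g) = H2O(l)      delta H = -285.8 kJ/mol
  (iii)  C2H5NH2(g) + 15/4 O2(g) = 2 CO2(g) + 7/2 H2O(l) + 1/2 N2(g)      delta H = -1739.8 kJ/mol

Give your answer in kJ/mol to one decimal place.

delta H = -2441.6 kJ/mol

(i) × 2: (2)·(+90.3) = +180.6 kJ/mol
(ii) reversed and × 3: (-3)·(-285.8) = +857.4 kJ/mol
(iii) × 2: (2)·(-1739.8) = -3479.6 kJ/mol
Since enthalpy is a state function, delta H = (+180.6) + (+857.4) + (-3479.6) = -2441.6 kJ/mol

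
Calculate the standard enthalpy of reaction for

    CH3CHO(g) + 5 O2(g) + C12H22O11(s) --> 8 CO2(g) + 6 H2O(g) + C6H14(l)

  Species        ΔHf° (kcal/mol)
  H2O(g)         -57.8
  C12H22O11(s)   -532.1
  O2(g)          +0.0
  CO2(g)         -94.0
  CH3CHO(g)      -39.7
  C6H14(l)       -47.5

ΔH° = -574.5 kcal/mol

Products: 8·(-94.0) + 6·(-57.8) + 1·(-47.5) = -1146.3
Reactants: 1·(-39.7) + 5·(+0.0) + 1·(-532.1) = -571.8
ΔH° = (-1146.3) − (-571.8) = -574.5 kcal/mol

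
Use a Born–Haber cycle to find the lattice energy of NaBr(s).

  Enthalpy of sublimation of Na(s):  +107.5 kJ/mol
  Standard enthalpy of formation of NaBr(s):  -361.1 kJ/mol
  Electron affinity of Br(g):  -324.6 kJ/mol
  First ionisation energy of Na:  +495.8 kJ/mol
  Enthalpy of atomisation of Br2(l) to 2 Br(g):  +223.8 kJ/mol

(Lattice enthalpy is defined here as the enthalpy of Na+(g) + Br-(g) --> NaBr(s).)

U = -751.7 kJ/mol

ΔHf° = 1·ΔHsub + 1·(ΣIE) + 1/2·D(Br2) + 1·EA + U
-361.1 = 1·(+107.5) + 1·(+495.8) + 1/2·(+223.8) + 1·(-324.6) + U
U = -361.1 − (+390.6) = -751.7 kJ/mol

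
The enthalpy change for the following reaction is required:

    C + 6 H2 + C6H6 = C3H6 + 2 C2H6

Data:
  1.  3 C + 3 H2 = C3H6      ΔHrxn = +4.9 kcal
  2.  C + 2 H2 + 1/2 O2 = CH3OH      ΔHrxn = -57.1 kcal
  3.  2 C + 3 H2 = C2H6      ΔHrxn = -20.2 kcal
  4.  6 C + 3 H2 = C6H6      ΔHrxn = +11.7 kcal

eq. 1 as written: +4.9 kcal
eq. 2: not needed.
eq. 3 × 2: (2)·(-20.2) = -40.4 kcal
eq. 4 reversed: -11.7 kcal
By Hess's law, ΔHrxn = (+4.9) + (-40.4) + (-11.7) = -47.2 kcal

ΔHrxn = -47.2 kcal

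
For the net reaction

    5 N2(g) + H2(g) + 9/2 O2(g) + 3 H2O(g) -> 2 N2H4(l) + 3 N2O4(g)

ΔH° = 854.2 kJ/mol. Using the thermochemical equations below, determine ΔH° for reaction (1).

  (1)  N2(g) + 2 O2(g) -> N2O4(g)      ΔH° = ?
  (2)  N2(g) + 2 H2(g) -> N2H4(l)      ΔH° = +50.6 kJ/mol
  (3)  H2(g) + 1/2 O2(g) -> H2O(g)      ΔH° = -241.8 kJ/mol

ΔH° = 9.2 kJ/mol

(1) × 3 (scale by 3 for the 3 N2O4(g)): contributes 3·x
(2) × 2 (×2 to match 2 N2H4(l) in the target): (2)·(+50.6) = +101.2 kJ/mol
(3) reversed and × 3 (reverse to put H2O(g) on the reactant side; ×3 to match 3 H2O(g) in the target): (-3)·(-241.8) = +725.4 kJ/mol
+854.2 = (+101.2) + (+725.4) + 3·x
x = (+854.2 − (+826.6)) / (3) = 9.2 kJ/mol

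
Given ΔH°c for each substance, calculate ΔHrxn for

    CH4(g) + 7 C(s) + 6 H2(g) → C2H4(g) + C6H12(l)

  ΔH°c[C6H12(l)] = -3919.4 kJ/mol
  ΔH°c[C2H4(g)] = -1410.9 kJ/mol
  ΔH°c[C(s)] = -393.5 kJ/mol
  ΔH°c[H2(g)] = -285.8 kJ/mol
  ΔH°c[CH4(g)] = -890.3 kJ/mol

Using ΔH = Σ nΔHc°(reactants) − Σ nΔHc°(products):
= [1·(-890.3) + 7·(-393.5) + 6·(-285.8)] − [1·(-1410.9) + 1·(-3919.4)]
= -29.3 kJ/mol

ΔHrxn = -29.3 kJ/mol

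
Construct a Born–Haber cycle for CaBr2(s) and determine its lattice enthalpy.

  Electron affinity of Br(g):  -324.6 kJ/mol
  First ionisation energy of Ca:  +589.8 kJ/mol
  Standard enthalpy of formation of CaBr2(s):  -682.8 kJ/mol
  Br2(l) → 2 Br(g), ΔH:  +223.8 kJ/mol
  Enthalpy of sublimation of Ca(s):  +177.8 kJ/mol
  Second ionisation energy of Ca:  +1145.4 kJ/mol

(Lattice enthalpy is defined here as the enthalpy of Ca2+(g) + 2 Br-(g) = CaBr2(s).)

U = -2170.4 kJ/mol

ΔHf° = 1·ΔHsub + 1·(ΣIE) + 1·D(Br2) + 2·EA + U
-682.8 = 1·(+177.8) + 1·(+1735.2) + 1·(+223.8) + 2·(-324.6) + U
U = -682.8 − (+1487.6) = -2170.4 kJ/mol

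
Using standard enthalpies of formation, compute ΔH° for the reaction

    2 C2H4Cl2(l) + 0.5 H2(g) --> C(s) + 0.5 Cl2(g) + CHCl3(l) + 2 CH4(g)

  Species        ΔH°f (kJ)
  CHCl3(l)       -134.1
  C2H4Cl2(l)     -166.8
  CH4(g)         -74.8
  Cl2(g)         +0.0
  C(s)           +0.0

Products: 1·(+0.0) + 1/2·(+0.0) + 1·(-134.1) + 2·(-74.8) = -283.7
Reactants: 2·(-166.8) + 1/2·(+0.0) = -333.6
ΔH° = (-283.7) − (-333.6) = 49.9 kJ

ΔH° = 49.9 kJ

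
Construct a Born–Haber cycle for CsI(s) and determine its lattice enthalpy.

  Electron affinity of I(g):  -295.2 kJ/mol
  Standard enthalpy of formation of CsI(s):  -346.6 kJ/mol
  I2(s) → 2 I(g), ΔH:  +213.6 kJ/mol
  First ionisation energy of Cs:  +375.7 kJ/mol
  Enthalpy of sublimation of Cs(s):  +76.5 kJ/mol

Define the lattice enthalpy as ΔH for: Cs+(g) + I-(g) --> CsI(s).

U = -610.4 kJ/mol

ΔHf° = 1·ΔHsub + 1·(ΣIE) + 1/2·D(I2) + 1·EA + U
-346.6 = 1·(+76.5) + 1·(+375.7) + 1/2·(+213.6) + 1·(-295.2) + U
U = -346.6 − (+263.8) = -610.4 kJ/mol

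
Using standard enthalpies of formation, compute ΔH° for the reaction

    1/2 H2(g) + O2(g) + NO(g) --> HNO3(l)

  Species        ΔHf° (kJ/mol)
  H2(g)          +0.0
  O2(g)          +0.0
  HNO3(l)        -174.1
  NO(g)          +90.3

ΔH° = -264.4 kJ/mol

Products: 1·(-174.1) = -174.1
Reactants: 1/2·(+0.0) + 1·(+0.0) + 1·(+90.3) = +90.3
ΔH° = (-174.1) − (+90.3) = -264.4 kJ/mol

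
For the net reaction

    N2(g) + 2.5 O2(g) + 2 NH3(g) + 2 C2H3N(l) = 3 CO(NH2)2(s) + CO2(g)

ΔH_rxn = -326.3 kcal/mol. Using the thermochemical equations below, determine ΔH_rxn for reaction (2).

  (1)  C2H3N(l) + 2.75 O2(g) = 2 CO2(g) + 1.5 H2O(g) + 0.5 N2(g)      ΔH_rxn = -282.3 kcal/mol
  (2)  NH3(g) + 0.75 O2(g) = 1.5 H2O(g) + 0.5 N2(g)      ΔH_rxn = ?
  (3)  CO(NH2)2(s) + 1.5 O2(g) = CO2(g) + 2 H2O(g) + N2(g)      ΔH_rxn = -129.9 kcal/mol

(1) × 2 (×2 to match 2 C2H3N(l) in the target): (2)·(-282.3) = -564.6 kcal/mol
(2) × 2 (scale by 2 for the 2 NH3(g)): contributes 2·x
(3) reversed and × 3 (reverse to put CO(NH2)2(s) on the product side; scale by 3 for the 3 CO(NH2)2(s)): (-3)·(-129.9) = +389.7 kcal/mol
-326.3 = (-564.6) + (+389.7) + 2·x
x = (-326.3 − (-174.9)) / (2) = -75.7 kcal/mol

ΔH_rxn = -75.7 kcal/mol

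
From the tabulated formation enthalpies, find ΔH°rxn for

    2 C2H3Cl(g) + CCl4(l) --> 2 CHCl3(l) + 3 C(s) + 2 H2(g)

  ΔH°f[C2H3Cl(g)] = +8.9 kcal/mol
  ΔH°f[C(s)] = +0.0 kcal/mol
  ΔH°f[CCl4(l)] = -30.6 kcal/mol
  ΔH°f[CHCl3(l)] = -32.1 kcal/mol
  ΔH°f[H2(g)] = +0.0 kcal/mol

Products: 2·(-32.1) + 3·(+0.0) + 2·(+0.0) = -64.2
Reactants: 2·(+8.9) + 1·(-30.6) = -12.8
ΔH°rxn = (-64.2) − (-12.8) = -51.4 kcal/mol

ΔH°rxn = -51.4 kcal/mol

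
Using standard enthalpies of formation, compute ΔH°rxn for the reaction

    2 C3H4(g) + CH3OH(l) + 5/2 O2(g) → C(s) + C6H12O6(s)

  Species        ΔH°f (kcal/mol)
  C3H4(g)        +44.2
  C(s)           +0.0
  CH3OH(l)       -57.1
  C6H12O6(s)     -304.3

Products: 1·(+0.0) + 1·(-304.3) = -304.3
Reactants: 2·(+44.2) + 1·(-57.1) + 5/2·(+0.0) = +31.3
ΔH°rxn = (-304.3) − (+31.3) = -335.6 kcal/mol

ΔH°rxn = -335.6 kcal/mol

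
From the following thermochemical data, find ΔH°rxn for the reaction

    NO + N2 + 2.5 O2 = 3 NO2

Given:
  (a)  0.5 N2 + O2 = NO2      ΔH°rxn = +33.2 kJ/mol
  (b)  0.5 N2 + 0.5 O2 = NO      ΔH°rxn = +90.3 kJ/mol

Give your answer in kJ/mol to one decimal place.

ΔH°rxn = 9.3 kJ/mol

(a) × 3 (×3 to match 3 NO2 in the target): (3)·(+33.2) = +99.6 kJ/mol
(b) reversed (NO must end up as a reactant): -90.3 kJ/mol
ΔH°rxn = (+99.6) + (-90.3) = 9.3 kJ/mol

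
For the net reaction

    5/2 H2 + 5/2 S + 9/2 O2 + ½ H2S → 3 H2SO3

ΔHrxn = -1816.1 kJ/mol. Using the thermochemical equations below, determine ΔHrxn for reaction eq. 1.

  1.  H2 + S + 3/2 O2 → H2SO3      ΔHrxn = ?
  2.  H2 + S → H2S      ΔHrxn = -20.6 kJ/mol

eq. 1 × 3 (scale by 3 for the 3 H2SO3): contributes 3·x
eq. 2 reversed and × 1/2 (reverse to put H2S on the reactant side; ×1/2 to match 1/2 H2S in the target): (-1/2)·(-20.6) = +10.3 kJ/mol
-1816.1 = (+10.3) + 3·x
x = (-1816.1 − (+10.3)) / (3) = -608.8 kJ/mol

ΔHrxn = -608.8 kJ/mol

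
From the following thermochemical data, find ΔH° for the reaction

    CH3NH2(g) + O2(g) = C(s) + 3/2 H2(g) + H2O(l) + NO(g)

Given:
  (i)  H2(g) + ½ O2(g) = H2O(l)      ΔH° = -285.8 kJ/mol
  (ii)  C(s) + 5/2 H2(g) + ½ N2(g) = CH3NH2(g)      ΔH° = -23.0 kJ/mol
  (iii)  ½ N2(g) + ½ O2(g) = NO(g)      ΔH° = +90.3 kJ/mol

(i) as written: -285.8 kJ/mol
(ii) reversed: +23.0 kJ/mol
(iii) as written: +90.3 kJ/mol
Since enthalpy is a state function, ΔH° = (-285.8) + (+23.0) + (+90.3) = -172.5 kJ/mol

ΔH° = -172.5 kJ/mol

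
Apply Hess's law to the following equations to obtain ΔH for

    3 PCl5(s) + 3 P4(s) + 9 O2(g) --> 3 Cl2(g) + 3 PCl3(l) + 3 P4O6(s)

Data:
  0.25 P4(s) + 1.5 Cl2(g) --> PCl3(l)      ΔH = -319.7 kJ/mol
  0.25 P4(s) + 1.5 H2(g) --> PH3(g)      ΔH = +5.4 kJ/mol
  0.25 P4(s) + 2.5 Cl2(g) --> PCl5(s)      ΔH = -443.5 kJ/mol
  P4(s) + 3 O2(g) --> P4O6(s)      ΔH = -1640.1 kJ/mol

equation 1 × 3 (scale by 3 for the 3 PCl3(l)): (3)·(-319.7) = -959.1 kJ/mol
equation 2: not needed (H2(g) appears nowhere else).
equation 3 reversed and × 3 (PCl5(s) must end up as a reactant; ×3 to match 3 PCl5(s) in the target): (-3)·(-443.5) = +1330.5 kJ/mol
equation 4 × 3 (scale by 3 for the 3 P4O6(s)): (3)·(-1640.1) = -4920.3 kJ/mol
Combining the equations, ΔH = (3)·(-319.7) + (-3)·(-443.5) + (3)·(-1640.1) = -4548.9 kJ/mol

ΔH = -4548.9 kJ/mol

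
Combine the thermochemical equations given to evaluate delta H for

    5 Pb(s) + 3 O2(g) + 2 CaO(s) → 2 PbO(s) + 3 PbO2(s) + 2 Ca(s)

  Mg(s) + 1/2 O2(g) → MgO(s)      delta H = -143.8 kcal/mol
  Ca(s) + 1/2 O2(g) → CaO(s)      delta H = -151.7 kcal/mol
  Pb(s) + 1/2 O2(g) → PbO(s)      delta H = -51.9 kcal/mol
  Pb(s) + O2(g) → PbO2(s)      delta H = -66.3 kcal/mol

equation 1: not needed.
equation 2 reversed and × 2: (-2)·(-151.7) = +303.4 kcal/mol
equation 3 × 2: (2)·(-51.9) = -103.8 kcal/mol
equation 4 × 3: (3)·(-66.3) = -198.9 kcal/mol
Combining the equations, delta H = (-2)·(-151.7) + (2)·(-51.9) + (3)·(-66.3) = 0.7 kcal/mol

delta H = 0.7 kcal/mol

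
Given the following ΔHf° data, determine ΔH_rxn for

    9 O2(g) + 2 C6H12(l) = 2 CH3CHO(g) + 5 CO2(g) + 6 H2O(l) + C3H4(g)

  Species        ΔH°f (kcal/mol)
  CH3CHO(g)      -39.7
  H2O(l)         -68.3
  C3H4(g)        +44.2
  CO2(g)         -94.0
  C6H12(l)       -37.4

ΔH_rxn = -840.2 kcal/mol

ΔH°rxn = Σ nΔHf°(products) − Σ nΔHf°(reactants).
Products: 2·(-39.7) + 5·(-94.0) + 6·(-68.3) + 1·(+44.2) = -915.0
Reactants: 9·(+0.0) + 2·(-37.4) = -74.8
ΔH_rxn = (-915.0) − (-74.8) = -840.2 kcal/mol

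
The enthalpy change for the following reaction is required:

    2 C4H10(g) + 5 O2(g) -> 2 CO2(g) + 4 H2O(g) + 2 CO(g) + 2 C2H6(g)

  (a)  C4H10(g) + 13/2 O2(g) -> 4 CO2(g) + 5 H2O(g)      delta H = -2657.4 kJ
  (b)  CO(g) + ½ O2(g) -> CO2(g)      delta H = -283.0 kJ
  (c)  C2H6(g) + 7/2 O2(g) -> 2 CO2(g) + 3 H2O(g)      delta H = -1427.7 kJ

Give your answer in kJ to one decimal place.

delta H = -1893.4 kJ

(a) × 2 (scale by 2 for the 2 C4H10(g)): (2)·(-2657.4) = -5314.8 kJ
(b) reversed and × 2 (reverse to put CO(g) on the product side; ×2 to match 2 CO(g) in the target): (-2)·(-283.0) = +566.0 kJ
(c) reversed and × 2 (reverse to put C2H6(g) on the product side; scale by 2 for the 2 C2H6(g)): (-2)·(-1427.7) = +2855.4 kJ
By Hess's law, delta H = (2)·(-2657.4) + (-2)·(-283.0) + (-2)·(-1427.7) = -1893.4 kJ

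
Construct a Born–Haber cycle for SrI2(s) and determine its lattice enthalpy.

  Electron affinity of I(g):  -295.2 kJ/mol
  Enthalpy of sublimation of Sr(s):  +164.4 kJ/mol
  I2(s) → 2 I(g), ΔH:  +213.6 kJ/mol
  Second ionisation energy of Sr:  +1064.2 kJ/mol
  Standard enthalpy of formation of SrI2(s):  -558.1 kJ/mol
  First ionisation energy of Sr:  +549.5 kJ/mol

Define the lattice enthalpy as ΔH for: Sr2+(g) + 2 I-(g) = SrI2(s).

U = -1959.4 kJ/mol

ΔHf° = 1·ΔHsub + 1·(ΣIE) + 1·D(I2) + 2·EA + U
-558.1 = 1·(+164.4) + 1·(+1613.7) + 1·(+213.6) + 2·(-295.2) + U
U = -558.1 − (+1401.3) = -1959.4 kJ/mol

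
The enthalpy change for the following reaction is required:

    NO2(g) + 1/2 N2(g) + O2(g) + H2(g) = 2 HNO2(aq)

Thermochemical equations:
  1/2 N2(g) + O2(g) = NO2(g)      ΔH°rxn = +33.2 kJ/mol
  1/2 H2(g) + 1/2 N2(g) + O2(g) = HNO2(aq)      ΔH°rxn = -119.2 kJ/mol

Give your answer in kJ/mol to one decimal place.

ΔH°rxn = -271.6 kJ/mol

equation 1 reversed (NO2(g) must end up as a reactant): -33.2 kJ/mol
equation 2 × 2 (scale by 2 for the 2 HNO2(aq)): (2)·(-119.2) = -238.4 kJ/mol
ΔH°rxn = (-1)·(+33.2) + (2)·(-119.2) = -271.6 kJ/mol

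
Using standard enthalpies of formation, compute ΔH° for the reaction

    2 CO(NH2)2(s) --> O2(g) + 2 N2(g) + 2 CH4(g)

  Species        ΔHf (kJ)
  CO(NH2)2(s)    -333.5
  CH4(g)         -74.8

ΔH° = 517.4 kJ

Products: 1·(+0.0) + 2·(+0.0) + 2·(-74.8) = -149.6
Reactants: 2·(-333.5) = -667.0
ΔH° = (-149.6) − (-667.0) = 517.4 kJ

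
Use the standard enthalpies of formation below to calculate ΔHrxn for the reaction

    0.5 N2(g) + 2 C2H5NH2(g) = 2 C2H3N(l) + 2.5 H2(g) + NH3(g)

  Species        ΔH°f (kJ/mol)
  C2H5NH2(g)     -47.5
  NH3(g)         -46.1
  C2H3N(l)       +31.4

ΔHrxn = 111.7 kJ/mol

Products: 2·(+31.4) + 5/2·(+0.0) + 1·(-46.1) = +16.7
Reactants: 1/2·(+0.0) + 2·(-47.5) = -95.0
ΔHrxn = (+16.7) − (-95.0) = 111.7 kJ/mol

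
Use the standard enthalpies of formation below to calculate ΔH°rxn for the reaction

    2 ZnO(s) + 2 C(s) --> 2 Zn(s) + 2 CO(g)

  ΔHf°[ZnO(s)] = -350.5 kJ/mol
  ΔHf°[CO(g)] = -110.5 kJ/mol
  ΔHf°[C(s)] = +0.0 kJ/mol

ΔH°rxn = 480.0 kJ/mol

Products: 2·(+0.0) + 2·(-110.5) = -221.0
Reactants: 2·(-350.5) + 2·(+0.0) = -701.0
ΔH°rxn = (-221.0) − (-701.0) = 480.0 kJ/mol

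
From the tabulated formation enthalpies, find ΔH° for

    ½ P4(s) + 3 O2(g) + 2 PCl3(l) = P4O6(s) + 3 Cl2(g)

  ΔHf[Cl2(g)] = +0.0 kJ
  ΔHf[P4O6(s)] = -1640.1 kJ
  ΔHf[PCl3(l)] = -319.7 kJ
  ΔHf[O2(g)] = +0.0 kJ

ΔH°rxn = Σ nΔHf°(products) − Σ nΔHf°(reactants).
Products: 1·(-1640.1) + 3·(+0.0) = -1640.1
Reactants: 1/2·(+0.0) + 3·(+0.0) + 2·(-319.7) = -639.4
ΔH° = (-1640.1) − (-639.4) = -1000.7 kJ

ΔH° = -1000.7 kJ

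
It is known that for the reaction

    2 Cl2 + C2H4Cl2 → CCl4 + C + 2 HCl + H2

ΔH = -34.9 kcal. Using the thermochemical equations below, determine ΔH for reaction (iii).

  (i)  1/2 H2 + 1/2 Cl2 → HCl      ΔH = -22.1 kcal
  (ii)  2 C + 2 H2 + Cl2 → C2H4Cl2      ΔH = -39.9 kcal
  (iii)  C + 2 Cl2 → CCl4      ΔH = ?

(i) × 2: (2)·(-22.1) = -44.2 kcal
(ii) reversed: +39.9 kcal
(iii) as written: contributes x
-34.9 = (-44.2) + (+39.9) + x
x = (-34.9 − (-4.3)) / (1) = -30.6 kcal

ΔH = -30.6 kcal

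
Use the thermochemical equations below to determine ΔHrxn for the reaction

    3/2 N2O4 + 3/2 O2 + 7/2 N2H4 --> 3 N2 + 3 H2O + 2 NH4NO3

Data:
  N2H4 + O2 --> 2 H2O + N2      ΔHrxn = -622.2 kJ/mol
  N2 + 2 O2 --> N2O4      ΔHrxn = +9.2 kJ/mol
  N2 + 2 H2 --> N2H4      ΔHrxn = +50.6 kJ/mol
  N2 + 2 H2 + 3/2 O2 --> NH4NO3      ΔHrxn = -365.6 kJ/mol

ΔHrxn = -1779.5 kJ/mol

equation 1 × 3/2: (3/2)·(-622.2) = -933.3 kJ/mol
equation 2 reversed and × 3/2: (-3/2)·(+9.2) = -13.8 kJ/mol
equation 3 reversed and × 2: (-2)·(+50.6) = -101.2 kJ/mol
equation 4 × 2: (2)·(-365.6) = -731.2 kJ/mol
ΔHrxn = (-933.3) + (-13.8) + (-101.2) + (-731.2) = -1779.5 kJ/mol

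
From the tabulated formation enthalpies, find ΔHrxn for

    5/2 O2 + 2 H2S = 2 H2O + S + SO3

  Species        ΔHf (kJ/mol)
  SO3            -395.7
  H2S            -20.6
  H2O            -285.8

ΔH°rxn = Σ nΔHf°(products) − Σ nΔHf°(reactants).
Products: 2·(-285.8) + 1·(+0.0) + 1·(-395.7) = -967.3
Reactants: 5/2·(+0.0) + 2·(-20.6) = -41.2
ΔHrxn = (-967.3) − (-41.2) = -926.1 kJ/mol

ΔHrxn = -926.1 kJ/mol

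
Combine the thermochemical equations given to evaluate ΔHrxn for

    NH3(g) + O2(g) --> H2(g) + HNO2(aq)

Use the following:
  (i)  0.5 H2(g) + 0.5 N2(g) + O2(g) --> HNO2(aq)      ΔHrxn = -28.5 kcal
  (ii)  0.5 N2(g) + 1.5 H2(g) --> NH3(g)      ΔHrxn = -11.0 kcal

ΔHrxn = -17.5 kcal

(i) as written (HNO2(aq) already on the product side): -28.5 kcal
(ii) reversed (NH3(g) must end up as a reactant): +11.0 kcal
By Hess's law, ΔHrxn = (-28.5) + (+11.0) = -17.5 kcal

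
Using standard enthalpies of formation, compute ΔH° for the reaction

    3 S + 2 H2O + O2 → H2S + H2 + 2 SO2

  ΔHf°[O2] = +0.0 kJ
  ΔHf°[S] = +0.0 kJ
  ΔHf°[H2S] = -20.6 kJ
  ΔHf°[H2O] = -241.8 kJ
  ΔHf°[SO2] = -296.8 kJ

ΔH°rxn = Σ nΔHf°(products) − Σ nΔHf°(reactants).
Products: 1·(-20.6) + 1·(+0.0) + 2·(-296.8) = -614.2
Reactants: 3·(+0.0) + 2·(-241.8) + 1·(+0.0) = -483.6
ΔH° = (-614.2) − (-483.6) = -130.6 kJ

ΔH° = -130.6 kJ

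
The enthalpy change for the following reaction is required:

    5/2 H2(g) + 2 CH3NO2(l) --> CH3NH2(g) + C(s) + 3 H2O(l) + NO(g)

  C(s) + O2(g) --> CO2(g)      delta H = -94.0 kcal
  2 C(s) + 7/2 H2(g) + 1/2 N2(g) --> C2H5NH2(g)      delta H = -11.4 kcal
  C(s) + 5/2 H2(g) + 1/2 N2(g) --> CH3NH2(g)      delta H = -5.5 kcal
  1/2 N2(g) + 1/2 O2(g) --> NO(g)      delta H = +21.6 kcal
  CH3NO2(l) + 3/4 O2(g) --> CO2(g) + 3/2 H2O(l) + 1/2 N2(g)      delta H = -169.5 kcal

equation 1 reversed and × 2: (-2)·(-94.0) = +188.0 kcal
equation 2: not needed (C2H5NH2(g) appears nowhere else).
equation 3 as written (CH3NH2(g) already on the product side): -5.5 kcal
equation 4 as written (NO(g) already on the product side): +21.6 kcal
equation 5 × 2 (×2 to match 2 CH3NO2(l) in the target): (2)·(-169.5) = -339.0 kcal
delta H = (+188.0) + (-5.5) + (+21.6) + (-339.0) = -134.9 kcal

delta H = -134.9 kcal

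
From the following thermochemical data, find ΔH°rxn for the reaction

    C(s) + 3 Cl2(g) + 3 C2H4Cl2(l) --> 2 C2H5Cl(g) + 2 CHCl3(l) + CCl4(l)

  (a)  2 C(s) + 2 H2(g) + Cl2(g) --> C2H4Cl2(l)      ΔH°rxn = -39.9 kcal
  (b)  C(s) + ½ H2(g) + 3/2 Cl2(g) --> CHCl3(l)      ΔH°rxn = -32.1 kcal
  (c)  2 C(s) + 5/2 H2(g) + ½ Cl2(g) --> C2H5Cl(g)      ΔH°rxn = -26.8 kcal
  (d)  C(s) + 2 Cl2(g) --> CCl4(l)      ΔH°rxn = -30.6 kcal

(a) reversed and × 3: (-3)·(-39.9) = +119.7 kcal
(b) × 2: (2)·(-32.1) = -64.2 kcal
(c) × 2: (2)·(-26.8) = -53.6 kcal
(d) as written: -30.6 kcal
Since enthalpy is a state function, ΔH°rxn = (-3)·(-39.9) + (2)·(-32.1) + (2)·(-26.8) + (1)·(-30.6) = -28.7 kcal

ΔH°rxn = -28.7 kcal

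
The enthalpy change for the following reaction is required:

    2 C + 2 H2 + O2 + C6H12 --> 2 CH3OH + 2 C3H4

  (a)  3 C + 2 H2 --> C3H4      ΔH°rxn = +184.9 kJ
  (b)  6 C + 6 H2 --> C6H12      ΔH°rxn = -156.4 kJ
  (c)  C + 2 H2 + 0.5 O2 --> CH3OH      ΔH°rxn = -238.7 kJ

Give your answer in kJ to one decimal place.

(a) × 2 (×2 to match 2 C3H4 in the target): (2)·(+184.9) = +369.8 kJ
(b) reversed (reverse to put C6H12 on the reactant side): +156.4 kJ
(c) × 2 (×2 to match 2 CH3OH in the target): (2)·(-238.7) = -477.4 kJ
ΔH°rxn = (2)·(+184.9) + (-1)·(-156.4) + (2)·(-238.7) = 48.8 kJ

ΔH°rxn = 48.8 kJ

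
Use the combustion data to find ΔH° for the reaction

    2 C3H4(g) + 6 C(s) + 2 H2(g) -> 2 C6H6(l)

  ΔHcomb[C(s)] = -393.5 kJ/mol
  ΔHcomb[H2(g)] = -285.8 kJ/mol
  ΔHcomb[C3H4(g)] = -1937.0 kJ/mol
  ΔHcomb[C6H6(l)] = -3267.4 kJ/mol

ΔH° = -271.8 kJ/mol

Using ΔH = Σ nΔHc°(reactants) − Σ nΔHc°(products):
= [2·(-1937.0) + 6·(-393.5) + 2·(-285.8)] − [2·(-3267.4)]
= -271.8 kJ/mol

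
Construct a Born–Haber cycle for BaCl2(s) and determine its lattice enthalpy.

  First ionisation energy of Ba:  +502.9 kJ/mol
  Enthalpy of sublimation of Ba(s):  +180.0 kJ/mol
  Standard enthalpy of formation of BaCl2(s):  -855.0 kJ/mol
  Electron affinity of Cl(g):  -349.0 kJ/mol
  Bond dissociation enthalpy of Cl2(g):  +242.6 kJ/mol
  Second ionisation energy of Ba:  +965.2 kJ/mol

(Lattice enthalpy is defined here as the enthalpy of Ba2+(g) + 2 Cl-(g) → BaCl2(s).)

U = -2047.7 kJ/mol

ΔHf° = 1·ΔHsub + 1·(ΣIE) + 1·D(Cl2) + 2·EA + U
-855.0 = 1·(+180.0) + 1·(+1468.1) + 1·(+242.6) + 2·(-349.0) + U
U = -855.0 − (+1192.7) = -2047.7 kJ/mol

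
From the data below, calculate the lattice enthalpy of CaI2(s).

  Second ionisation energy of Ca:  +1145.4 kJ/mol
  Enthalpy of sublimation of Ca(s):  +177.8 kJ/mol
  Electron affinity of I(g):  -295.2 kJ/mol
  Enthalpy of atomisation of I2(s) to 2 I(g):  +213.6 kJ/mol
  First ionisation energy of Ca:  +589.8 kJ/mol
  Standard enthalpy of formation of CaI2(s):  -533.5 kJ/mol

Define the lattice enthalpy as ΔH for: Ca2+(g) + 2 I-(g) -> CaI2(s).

ΔHf° = 1·ΔHsub + 1·(ΣIE) + 1·D(I2) + 2·EA + U
-533.5 = 1·(+177.8) + 1·(+1735.2) + 1·(+213.6) + 2·(-295.2) + U
U = -533.5 − (+1536.2) = -2069.7 kJ/mol

U = -2069.7 kJ/mol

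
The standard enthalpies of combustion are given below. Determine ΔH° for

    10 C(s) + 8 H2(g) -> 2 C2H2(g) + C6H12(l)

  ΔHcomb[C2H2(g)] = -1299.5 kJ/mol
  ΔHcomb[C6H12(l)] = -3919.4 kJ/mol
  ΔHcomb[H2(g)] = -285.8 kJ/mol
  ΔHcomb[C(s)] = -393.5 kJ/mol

ΔH° = 297.0 kJ/mol

With combustion enthalpies, reactants minus products:
= [10·(-393.5) + 8·(-285.8)] − [2·(-1299.5) + 1·(-3919.4)]
= 297.0 kJ/mol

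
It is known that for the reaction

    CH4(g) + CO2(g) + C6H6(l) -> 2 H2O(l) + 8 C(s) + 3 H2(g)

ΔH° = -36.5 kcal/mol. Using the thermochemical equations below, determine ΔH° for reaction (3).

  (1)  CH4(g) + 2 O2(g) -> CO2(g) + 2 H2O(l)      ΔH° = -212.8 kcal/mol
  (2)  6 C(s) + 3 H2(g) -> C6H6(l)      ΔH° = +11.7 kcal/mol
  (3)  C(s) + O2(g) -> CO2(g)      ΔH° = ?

(1) as written: -212.8 kcal/mol
(2) reversed: -11.7 kcal/mol
(3) reversed and × 2: contributes −2·x
-36.5 = (-212.8) + (-11.7) − 2·x
x = (-36.5 − (-224.5)) / (-2) = -94.0 kcal/mol

ΔH° = -94.0 kcal/mol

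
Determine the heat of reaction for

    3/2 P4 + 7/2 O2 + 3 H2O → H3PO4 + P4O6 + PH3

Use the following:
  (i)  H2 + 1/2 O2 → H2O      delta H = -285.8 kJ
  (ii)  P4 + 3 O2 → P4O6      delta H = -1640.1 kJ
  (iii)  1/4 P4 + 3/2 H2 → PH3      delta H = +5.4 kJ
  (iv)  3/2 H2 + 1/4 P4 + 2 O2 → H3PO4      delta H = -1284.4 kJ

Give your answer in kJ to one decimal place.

delta H = -2061.7 kJ

(i) reversed and × 3 (reverse to put H2O on the reactant side; ×3 to match 3 H2O in the target): (-3)·(-285.8) = +857.4 kJ
(ii) as written (P4O6 already on the product side): -1640.1 kJ
(iii) as written (PH3 already on the product side): +5.4 kJ
(iv) as written (H3PO4 already on the product side): -1284.4 kJ
By Hess's law, delta H = (-3)·(-285.8) + (1)·(-1640.1) + (1)·(+5.4) + (1)·(-1284.4) = -2061.7 kJ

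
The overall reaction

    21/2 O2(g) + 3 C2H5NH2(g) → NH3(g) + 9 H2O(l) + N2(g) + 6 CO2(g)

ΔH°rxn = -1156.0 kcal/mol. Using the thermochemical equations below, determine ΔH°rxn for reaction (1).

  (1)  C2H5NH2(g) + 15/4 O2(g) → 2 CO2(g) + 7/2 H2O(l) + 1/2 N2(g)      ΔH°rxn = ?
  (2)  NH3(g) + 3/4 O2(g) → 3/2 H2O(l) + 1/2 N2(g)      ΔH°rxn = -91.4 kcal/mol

(1) × 3: contributes 3·x
(2) reversed: +91.4 kcal/mol
-1156.0 = (+91.4) + 3·x
x = (-1156.0 − (+91.4)) / (3) = -415.8 kcal/mol

ΔH°rxn = -415.8 kcal/mol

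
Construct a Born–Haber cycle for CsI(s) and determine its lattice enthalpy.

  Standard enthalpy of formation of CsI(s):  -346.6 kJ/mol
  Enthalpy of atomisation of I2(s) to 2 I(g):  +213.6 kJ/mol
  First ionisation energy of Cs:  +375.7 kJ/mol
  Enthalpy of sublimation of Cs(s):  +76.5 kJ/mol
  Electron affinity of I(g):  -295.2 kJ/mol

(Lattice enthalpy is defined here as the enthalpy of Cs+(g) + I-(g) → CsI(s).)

U = -610.4 kJ/mol

ΔHf° = 1·ΔHsub + 1·(ΣIE) + 1/2·D(I2) + 1·EA + U
-346.6 = 1·(+76.5) + 1·(+375.7) + 1/2·(+213.6) + 1·(-295.2) + U
U = -346.6 − (+263.8) = -610.4 kJ/mol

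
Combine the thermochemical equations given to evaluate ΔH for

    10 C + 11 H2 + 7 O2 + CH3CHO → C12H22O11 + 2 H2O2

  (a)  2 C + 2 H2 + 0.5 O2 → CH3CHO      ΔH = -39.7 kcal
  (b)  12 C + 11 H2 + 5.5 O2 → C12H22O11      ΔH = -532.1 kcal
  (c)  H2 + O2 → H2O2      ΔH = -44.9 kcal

(a) reversed (reverse to put CH3CHO on the reactant side): +39.7 kcal
(b) as written (C12H22O11 already on the product side): -532.1 kcal
(c) × 2 (scale by 2 for the 2 H2O2): (2)·(-44.9) = -89.8 kcal
Combining the equations, ΔH = (+39.7) + (-532.1) + (-89.8) = -582.2 kcal

ΔH = -582.2 kcal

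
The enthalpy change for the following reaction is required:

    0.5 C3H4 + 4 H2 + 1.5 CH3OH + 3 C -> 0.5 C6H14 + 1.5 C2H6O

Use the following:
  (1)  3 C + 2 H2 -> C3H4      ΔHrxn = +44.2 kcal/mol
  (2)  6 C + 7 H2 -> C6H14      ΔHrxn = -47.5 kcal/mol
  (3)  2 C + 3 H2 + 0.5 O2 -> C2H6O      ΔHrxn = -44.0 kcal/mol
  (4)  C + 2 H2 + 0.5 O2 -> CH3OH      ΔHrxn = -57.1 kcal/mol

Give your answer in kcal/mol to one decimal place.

(1) reversed and × 1/2: (-1/2)·(+44.2) = -22.1 kcal/mol
(2) × 1/2: (1/2)·(-47.5) = -23.75 kcal/mol
(3) × 3/2: (3/2)·(-44.0) = -66.0 kcal/mol
(4) reversed and × 3/2: (-3/2)·(-57.1) = +85.65 kcal/mol
Combining the equations, ΔHrxn = (-1/2)·(+44.2) + (1/2)·(-47.5) + (3/2)·(-44.0) + (-3/2)·(-57.1) = -26.2 kcal/mol

ΔHrxn = -26.2 kcal/mol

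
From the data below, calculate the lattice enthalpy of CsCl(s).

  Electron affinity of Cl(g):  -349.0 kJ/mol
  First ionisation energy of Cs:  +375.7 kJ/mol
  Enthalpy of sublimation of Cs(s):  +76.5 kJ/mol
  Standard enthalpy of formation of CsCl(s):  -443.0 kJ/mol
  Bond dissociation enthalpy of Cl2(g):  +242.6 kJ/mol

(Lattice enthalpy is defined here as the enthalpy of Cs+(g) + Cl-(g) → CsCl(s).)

ΔHf° = 1·ΔHsub + 1·(ΣIE) + 1/2·D(Cl2) + 1·EA + U
-443.0 = 1·(+76.5) + 1·(+375.7) + 1/2·(+242.6) + 1·(-349.0) + U
U = -443.0 − (+224.5) = -667.5 kJ/mol

U = -667.5 kJ/mol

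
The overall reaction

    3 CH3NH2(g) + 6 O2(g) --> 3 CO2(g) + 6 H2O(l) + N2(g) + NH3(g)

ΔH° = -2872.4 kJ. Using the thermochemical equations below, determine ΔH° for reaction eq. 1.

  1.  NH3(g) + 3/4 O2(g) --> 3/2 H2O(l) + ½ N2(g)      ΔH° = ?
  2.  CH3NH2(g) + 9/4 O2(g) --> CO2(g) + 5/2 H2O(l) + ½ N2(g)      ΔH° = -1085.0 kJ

ΔH° = -382.6 kJ

eq. 1 reversed: contributes −x
eq. 2 × 3: (3)·(-1085.0) = -3255.0 kJ
-2872.4 = (-3255.0) − x
x = (-2872.4 − (-3255.0)) / (-1) = -382.6 kJ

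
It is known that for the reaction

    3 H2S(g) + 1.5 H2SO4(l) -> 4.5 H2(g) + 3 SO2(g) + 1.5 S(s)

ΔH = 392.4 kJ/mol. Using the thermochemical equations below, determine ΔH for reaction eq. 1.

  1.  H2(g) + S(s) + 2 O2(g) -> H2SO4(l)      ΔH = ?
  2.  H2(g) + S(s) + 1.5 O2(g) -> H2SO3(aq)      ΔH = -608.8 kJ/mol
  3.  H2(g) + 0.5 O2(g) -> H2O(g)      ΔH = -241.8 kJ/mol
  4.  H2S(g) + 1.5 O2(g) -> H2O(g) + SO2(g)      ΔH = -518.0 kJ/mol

eq. 1 reversed and × 3/2 (H2SO4(l) must end up as a reactant; scale by 3/2 for the 3/2 H2SO4(l)): contributes −3/2·x
eq. 2: not needed (H2SO3(aq) appears nowhere else).
eq. 3 reversed and × 3: (-3)·(-241.8) = +725.4 kJ/mol
eq. 4 × 3 (×3 to match 3 H2S(g) in the target): (3)·(-518.0) = -1554.0 kJ/mol
+392.4 = (+725.4) + (-1554.0) − 3/2·x
x = (+392.4 − (-828.6)) / (-3/2) = -814.0 kJ/mol

ΔH = -814.0 kJ/mol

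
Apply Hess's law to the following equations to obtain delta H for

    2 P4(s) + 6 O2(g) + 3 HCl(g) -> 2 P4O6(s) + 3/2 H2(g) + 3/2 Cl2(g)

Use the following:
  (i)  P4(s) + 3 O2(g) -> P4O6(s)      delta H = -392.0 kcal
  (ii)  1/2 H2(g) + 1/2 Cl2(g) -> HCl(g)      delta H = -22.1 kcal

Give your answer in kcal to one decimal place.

(i) × 2: (2)·(-392.0) = -784.0 kcal
(ii) reversed and × 3: (-3)·(-22.1) = +66.3 kcal
delta H = (-784.0) + (+66.3) = -717.7 kcal

delta H = -717.7 kcal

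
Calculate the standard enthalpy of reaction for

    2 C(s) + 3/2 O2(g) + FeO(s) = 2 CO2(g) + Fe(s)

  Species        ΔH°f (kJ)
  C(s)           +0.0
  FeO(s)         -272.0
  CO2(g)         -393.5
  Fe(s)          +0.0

ΔH° = -515.0 kJ

ΔH°rxn = Σ nΔHf°(products) − Σ nΔHf°(reactants).
Products: 2·(-393.5) + 1·(+0.0) = -787.0
Reactants: 2·(+0.0) + 3/2·(+0.0) + 1·(-272.0) = -272.0
ΔH° = (-787.0) − (-272.0) = -515.0 kJ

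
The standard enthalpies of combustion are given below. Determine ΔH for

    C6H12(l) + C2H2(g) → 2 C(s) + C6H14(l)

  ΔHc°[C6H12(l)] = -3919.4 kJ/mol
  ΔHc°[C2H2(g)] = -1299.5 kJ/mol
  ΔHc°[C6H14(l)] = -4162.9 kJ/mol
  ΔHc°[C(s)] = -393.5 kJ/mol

ΔH = -269.0 kJ/mol

Using ΔH = Σ nΔHc°(reactants) − Σ nΔHc°(products):
= [1·(-3919.4) + 1·(-1299.5)] − [2·(-393.5) + 1·(-4162.9)]
= -269.0 kJ/mol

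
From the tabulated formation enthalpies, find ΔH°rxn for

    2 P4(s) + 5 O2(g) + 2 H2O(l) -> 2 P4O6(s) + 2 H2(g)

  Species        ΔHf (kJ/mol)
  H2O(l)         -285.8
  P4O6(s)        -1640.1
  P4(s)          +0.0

ΔH°rxn = -2708.6 kJ/mol

Products: 2·(-1640.1) + 2·(+0.0) = -3280.2
Reactants: 2·(+0.0) + 5·(+0.0) + 2·(-285.8) = -571.6
ΔH°rxn = (-3280.2) − (-571.6) = -2708.6 kJ/mol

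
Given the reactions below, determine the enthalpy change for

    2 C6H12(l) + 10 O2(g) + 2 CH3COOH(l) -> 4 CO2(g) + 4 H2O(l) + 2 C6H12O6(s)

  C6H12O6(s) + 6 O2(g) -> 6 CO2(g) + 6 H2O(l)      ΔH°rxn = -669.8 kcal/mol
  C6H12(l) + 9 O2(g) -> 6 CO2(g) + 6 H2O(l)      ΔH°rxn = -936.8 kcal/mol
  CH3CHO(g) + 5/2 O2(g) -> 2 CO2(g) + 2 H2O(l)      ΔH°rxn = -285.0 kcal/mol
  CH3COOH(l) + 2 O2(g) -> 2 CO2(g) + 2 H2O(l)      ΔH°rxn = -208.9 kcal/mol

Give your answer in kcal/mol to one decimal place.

equation 1 reversed and × 2: (-2)·(-669.8) = +1339.6 kcal/mol
equation 2 × 2: (2)·(-936.8) = -1873.6 kcal/mol
equation 3: not needed.
equation 4 × 2: (2)·(-208.9) = -417.8 kcal/mol
Combining the equations, ΔH°rxn = (+1339.6) + (-1873.6) + (-417.8) = -951.8 kcal/mol

ΔH°rxn = -951.8 kcal/mol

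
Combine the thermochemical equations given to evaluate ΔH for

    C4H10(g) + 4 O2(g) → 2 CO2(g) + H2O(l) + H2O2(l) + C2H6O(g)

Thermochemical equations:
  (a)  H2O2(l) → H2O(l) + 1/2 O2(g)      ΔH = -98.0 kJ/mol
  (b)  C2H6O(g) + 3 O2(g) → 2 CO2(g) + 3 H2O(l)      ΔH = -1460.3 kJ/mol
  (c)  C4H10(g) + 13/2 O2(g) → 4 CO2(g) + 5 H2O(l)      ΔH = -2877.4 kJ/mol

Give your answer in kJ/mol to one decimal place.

ΔH = -1319.1 kJ/mol

(a) reversed: +98.0 kJ/mol
(b) reversed: +1460.3 kJ/mol
(c) as written: -2877.4 kJ/mol
ΔH = (+98.0) + (+1460.3) + (-2877.4) = -1319.1 kJ/mol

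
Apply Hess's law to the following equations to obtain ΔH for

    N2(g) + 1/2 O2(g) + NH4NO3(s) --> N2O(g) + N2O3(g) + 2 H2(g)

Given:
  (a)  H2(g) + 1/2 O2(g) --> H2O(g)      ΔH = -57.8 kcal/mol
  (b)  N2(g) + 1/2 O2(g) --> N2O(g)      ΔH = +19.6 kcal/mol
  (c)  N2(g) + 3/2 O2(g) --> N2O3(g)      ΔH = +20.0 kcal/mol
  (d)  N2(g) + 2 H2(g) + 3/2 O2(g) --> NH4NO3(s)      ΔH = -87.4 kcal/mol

(a): not needed (H2O(g) appears nowhere else).
(b) as written (N2O(g) already on the product side): +19.6 kcal/mol
(c) as written (N2O3(g) already on the product side): +20.0 kcal/mol
(d) reversed (NH4NO3(s) must end up as a reactant): +87.4 kcal/mol
Summing the manipulated equations, ΔH = (+19.6) + (+20.0) + (+87.4) = 127.0 kcal/mol

ΔH = 127.0 kcal/mol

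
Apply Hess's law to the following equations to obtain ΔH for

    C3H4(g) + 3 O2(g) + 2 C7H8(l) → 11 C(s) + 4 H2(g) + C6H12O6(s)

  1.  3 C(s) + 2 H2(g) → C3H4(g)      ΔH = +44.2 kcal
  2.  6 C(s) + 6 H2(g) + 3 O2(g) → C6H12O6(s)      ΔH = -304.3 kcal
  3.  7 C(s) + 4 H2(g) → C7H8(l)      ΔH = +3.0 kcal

ΔH = -354.5 kcal

eq. 1 reversed (C3H4(g) must end up as a reactant): -44.2 kcal
eq. 2 as written (C6H12O6(s) already on the product side): -304.3 kcal
eq. 3 reversed and × 2 (C7H8(l) must end up as a reactant; ×2 to match 2 C7H8(l) in the target): (-2)·(+3.0) = -6.0 kcal
Combining the equations, ΔH = (-1)·(+44.2) + (1)·(-304.3) + (-2)·(+3.0) = -354.5 kcal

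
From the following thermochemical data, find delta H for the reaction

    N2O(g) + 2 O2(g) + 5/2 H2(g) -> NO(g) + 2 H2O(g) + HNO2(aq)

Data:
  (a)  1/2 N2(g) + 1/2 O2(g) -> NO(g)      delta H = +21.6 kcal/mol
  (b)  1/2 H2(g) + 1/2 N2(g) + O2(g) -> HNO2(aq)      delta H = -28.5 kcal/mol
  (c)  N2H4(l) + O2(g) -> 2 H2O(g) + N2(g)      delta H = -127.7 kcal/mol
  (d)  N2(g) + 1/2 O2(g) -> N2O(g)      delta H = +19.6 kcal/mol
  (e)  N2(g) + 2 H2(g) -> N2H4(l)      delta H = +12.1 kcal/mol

delta H = -142.1 kcal/mol

(a) as written (NO(g) already on the product side): +21.6 kcal/mol
(b) as written (HNO2(aq) already on the product side): -28.5 kcal/mol
(c) as written (H2O(g) already on the product side): -127.7 kcal/mol
(d) reversed (reverse to put N2O(g) on the reactant side): -19.6 kcal/mol
(e) as written: +12.1 kcal/mol
By Hess's law, delta H = (+21.6) + (-28.5) + (-127.7) + (-19.6) + (+12.1) = -142.1 kcal/mol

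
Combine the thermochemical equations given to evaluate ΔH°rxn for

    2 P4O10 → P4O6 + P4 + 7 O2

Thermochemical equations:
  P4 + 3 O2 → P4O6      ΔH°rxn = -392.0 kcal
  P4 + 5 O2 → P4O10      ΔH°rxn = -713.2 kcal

ΔH°rxn = 1034.4 kcal

equation 1 as written: -392.0 kcal
equation 2 reversed and × 2: (-2)·(-713.2) = +1426.4 kcal
ΔH°rxn = (1)·(-392.0) + (-2)·(-713.2) = 1034.4 kcal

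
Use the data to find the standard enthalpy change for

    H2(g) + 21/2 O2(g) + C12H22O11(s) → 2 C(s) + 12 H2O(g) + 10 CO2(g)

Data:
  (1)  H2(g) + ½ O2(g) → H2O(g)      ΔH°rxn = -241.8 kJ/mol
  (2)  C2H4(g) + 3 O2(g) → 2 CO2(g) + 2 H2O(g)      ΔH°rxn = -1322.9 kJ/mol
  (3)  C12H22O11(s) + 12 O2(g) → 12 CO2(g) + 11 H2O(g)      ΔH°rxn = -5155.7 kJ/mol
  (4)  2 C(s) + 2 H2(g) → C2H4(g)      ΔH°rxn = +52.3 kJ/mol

ΔH°rxn = -4610.5 kJ/mol

(1) × 3: (3)·(-241.8) = -725.4 kJ/mol
(2) reversed: +1322.9 kJ/mol
(3) as written: -5155.7 kJ/mol
(4) reversed: -52.3 kJ/mol
Since enthalpy is a state function, ΔH°rxn = (-725.4) + (+1322.9) + (-5155.7) + (-52.3) = -4610.5 kJ/mol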